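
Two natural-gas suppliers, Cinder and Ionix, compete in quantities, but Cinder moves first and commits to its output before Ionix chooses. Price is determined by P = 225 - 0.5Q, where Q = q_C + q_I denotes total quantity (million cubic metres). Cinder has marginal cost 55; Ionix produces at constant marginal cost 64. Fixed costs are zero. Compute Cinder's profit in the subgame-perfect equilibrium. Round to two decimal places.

8010.25

Solve by backward induction. Given q_C, the follower Ionix maximises π_I = (225 - (1/2)q_C - (1/2)q_I)q_I - 64q_I.
∂π_I/∂q_I = 161 - (1/2)q_C - q_I = 0 gives the reaction function q_I = (161 - (1/2)q_C).
Cinder substitutes q_I(q_C) into its own profit: π_C = q_C(225 - (1/2)q_C - (161 - (1/2)q_C)/2) - 55q_C = (289/2 - (1/4)q_C)q_C - 55q_C.
Leader FOC: 179/2 - (1/2)q_C = 0, so q_C = 179.
Then q_I = (161 - (1/2)·179) = 143/2.
Price P = 225 - (1/2)·(501/2) = 399/4.
Cinder's profit: (399/4 - 55)·179 = 8010.2500.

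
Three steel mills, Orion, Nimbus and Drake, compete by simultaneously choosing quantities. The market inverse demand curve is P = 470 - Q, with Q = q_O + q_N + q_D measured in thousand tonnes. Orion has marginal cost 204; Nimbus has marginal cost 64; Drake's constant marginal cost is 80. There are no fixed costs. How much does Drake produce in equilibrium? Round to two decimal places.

124.50

Orion's profit: π_O = (470 - Q)q_O - (204q_O). Setting ∂π_O/∂q_O = 0: 266 - 2q_O - (q_N + q_D) = 0.
Nimbus's profit: π_N = (470 - Q)q_N - (64q_N). Setting ∂π_N/∂q_N = 0: 406 - 2q_N - (q_O + q_D) = 0.
Drake's first-order condition: 390 - 2q_D - (q_O + q_N) = 0.
Adding the 3 conditions: 1062 − 2Q − 2Q = 0, i.e. Q = 531/2.
Back-substituting: q_O = (266 − 531/2) = 1/2, q_N = (406 − 531/2) = 281/2, q_D = (390 − 531/2) = 249/2.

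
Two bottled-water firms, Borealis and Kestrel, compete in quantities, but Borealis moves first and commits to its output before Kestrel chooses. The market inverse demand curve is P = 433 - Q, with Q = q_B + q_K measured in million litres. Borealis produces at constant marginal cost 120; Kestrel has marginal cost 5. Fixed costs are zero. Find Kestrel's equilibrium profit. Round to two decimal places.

27060.25

Solve by backward induction. Given q_B, the follower Kestrel maximises π_K = (433 - q_B - q_K)q_K - 5q_K.
Setting the follower's marginal profit to zero, 428 - q_B - 2q_K = 0, i.e. q_K = (428 - q_B)/2.
Borealis substitutes q_K(q_B) into its own profit: π_B = q_B(433 - q_B - (428 - q_B)/2) - 120q_B = (219 - (1/2)q_B)q_B - 120q_B.
Leader FOC: 99 - q_B = 0, so q_B = 99.
Then q_K = (428 - 99)/2 = 329/2.
Price P = 433 - 527/2 = 339/2.
Kestrel's profit: (339/2 - 5)·(329/2) = 27060.2500.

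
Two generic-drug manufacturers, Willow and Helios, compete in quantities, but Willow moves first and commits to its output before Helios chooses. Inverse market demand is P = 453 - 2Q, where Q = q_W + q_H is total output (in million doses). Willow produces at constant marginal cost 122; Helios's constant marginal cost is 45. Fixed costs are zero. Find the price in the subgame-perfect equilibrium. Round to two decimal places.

185.50

Solve by backward induction. Given q_W, the follower Helios maximises π_H = (453 - 2q_W - 2q_H)q_H - 45q_H.
Follower FOC: 408 - 2q_W - 4q_H = 0, so q_H(q_W) = (408 - 2q_W)/4.
Willow substitutes q_H(q_W) into its own profit: π_W = q_W(453 - 2q_W - (408 - 2q_W)/2) - 122q_W = (249 - q_W)q_W - 122q_W.
The leader's first-order condition 127 - 2q_W = 0 yields q_W = 127/2.
Then q_H = (408 - 2·(127/2))/4 = 281/4.
Total output Q = 535/4, so price P = 453 - 2·(535/4) = 371/2.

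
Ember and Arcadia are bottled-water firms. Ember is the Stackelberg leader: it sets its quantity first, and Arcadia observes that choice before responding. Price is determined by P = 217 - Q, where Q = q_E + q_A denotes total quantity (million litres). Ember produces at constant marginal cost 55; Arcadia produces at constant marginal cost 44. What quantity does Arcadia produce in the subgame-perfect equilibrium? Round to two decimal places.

The follower Arcadia best-responds to any q_E: π_A = (217 - Q)q_A - 44q_A.
Follower FOC: 173 - q_E - 2q_A = 0, so q_A(q_E) = (173 - q_E)/2.
Ember substitutes q_A(q_E) into its own profit: π_E = q_E(217 - q_E - (173 - q_E)/2) - 55q_E = (261/2 - (1/2)q_E)q_E - 55q_E.
Maximising: ∂π_E/∂q_E = 151/2 - q_E = 0, giving q_E = 151/2.
Then q_A = (173 - 151/2)/2 = 195/4.

48.75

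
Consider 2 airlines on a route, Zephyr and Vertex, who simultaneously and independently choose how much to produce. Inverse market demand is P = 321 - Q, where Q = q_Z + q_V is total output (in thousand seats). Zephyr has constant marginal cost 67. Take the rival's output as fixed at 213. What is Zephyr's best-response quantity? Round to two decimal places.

20.50

With the rival's output fixed at 213, Zephyr's profit is π_Z = (321 - 213 - q_Z)q_Z - (67q_Z) = (108 - q_Z)q_Z - (67q_Z).
∂π_Z/∂q_Z = 41 - 2q_Z = 0, so q_Z = 41/2.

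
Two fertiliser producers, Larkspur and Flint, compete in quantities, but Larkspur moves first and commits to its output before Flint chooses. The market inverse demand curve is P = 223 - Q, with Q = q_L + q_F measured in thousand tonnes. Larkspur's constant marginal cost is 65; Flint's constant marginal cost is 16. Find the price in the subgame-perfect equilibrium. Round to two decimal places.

The follower Flint best-responds to any q_L: π_F = (223 - Q)q_F - 16q_F.
∂π_F/∂q_F = 207 - q_L - 2q_F = 0 gives the reaction function q_F = (207 - q_L)/2.
The leader anticipates this reaction. Substituting into P = 223 - Q gives P = 239/2 - (1/2)q_L, so π_L = (239/2 - (1/2)q_L)q_L - 65q_L.
Maximising: ∂π_L/∂q_L = 109/2 - q_L = 0, giving q_L = 109/2.
Then q_F = (207 - 109/2)/2 = 305/4.
Total output Q = 523/4, so price P = 223 - 523/4 = 369/4.

92.25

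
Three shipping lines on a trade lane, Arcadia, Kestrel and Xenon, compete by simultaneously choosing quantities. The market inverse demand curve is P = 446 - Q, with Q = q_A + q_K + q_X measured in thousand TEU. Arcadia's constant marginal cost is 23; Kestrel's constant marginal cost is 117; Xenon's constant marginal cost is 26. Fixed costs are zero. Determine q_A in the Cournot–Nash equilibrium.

130

Arcadia's profit: π_A = (446 - Q)q_A - (23q_A). Setting ∂π_A/∂q_A = 0: 423 - 2q_A - (q_K + q_X) = 0.
Kestrel's first-order condition: 329 - 2q_K - (q_A + q_X) = 0.
Xenon's profit: π_X = (446 - Q)q_X - (26q_X). Setting ∂π_X/∂q_X = 0: 420 - 2q_X - (q_A + q_K) = 0.
Summing all 3 equations gives 1172 − 4Q = 0, hence Q = 293.
Back-substituting: q_A = (423 − 293) = 130, q_K = (329 − 293) = 36, q_X = (420 − 293) = 127.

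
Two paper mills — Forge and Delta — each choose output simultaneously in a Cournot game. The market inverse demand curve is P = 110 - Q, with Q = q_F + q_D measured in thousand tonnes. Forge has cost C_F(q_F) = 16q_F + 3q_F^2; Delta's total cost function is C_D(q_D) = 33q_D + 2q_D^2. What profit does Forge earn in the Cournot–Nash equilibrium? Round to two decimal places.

Forge's profit: π_F = (110 - Q)q_F - (16q_F + 3q_F²). Setting ∂π_F/∂q_F = 0: 94 - 8q_F - (q_D) = 0.
Delta's profit: π_D = (110 - Q)q_D - (33q_D + 2q_D²). Setting ∂π_D/∂q_D = 0: 77 - 6q_D - (q_F) = 0.
Rearranging gives the reaction functions q_F = (94 - q_D)/8 and q_D = (77 - q_F)/6.
Substituting one into the other gives q_F = 487/47 and q_D = 522/47.
Price P = 110 - 1009/47 = 88.5319.
Forge's profit: 88.5319·(487/47) - 16·(487/47) - 3(487/47)² = 429.4595.

429.46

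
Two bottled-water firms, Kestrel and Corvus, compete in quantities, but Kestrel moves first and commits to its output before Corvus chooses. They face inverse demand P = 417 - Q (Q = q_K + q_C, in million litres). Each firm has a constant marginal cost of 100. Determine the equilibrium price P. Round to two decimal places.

Solve by backward induction. Given q_K, the follower Corvus maximises π_C = (417 - q_K - q_C)q_C - 100q_C.
Setting the follower's marginal profit to zero, 317 - q_K - 2q_C = 0, i.e. q_C = (317 - q_K)/2.
The leader anticipates this reaction. Substituting into P = 417 - Q gives P = 517/2 - (1/2)q_K, so π_K = (517/2 - (1/2)q_K)q_K - 100q_K.
Leader FOC: 317/2 - q_K = 0, so q_K = 317/2.
Then q_C = (317 - 317/2)/2 = 317/4.
Total output Q = 951/4, so price P = 417 - 951/4 = 717/4.

179.25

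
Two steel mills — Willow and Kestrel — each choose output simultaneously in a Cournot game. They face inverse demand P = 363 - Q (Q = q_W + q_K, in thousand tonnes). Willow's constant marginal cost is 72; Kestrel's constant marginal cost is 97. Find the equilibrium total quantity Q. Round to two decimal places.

185.67

Willow's profit: π_W = (363 - Q)q_W - (72q_W). Setting ∂π_W/∂q_W = 0: 291 - 2q_W - (q_K) = 0.
Kestrel's first-order condition: 266 - 2q_K - (q_W) = 0.
So q_W = (291 - q_K)/2 and q_K = (266 - q_W)/2.
Substituting one into the other gives q_W = 316/3 and q_K = 241/3.
Total output Q = 316/3 + 241/3 = 557/3.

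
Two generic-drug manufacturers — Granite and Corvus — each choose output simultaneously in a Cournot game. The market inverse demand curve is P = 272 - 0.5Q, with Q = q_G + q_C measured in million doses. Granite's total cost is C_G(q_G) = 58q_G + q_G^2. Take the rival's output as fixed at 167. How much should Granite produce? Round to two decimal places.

43.50

With the rival's output fixed at 167, Granite's profit is π_G = (272 - (1/2)·167 - (1/2)q_G)q_G - (58q_G + q_G²) = (377/2 - (1/2)q_G)q_G - (58q_G + q_G²).
∂π_G/∂q_G = 261/2 - 3q_G = 0, so q_G = 87/2.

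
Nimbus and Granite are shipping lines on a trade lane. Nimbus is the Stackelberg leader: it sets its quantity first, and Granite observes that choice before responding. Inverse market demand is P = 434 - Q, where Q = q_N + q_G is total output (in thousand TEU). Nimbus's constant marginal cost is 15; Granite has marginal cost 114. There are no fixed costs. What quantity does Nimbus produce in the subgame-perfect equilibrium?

259

The follower Granite best-responds to any q_N: π_G = (434 - Q)q_G - 114q_G.
∂π_G/∂q_G = 320 - q_N - 2q_G = 0 gives the reaction function q_G = (320 - q_N)/2.
The leader anticipates this reaction. Substituting into P = 434 - Q gives P = 274 - (1/2)q_N, so π_N = (274 - (1/2)q_N)q_N - 15q_N.
The leader's first-order condition 259 - q_N = 0 yields q_N = 259.
Then q_G = (320 - 259)/2 = 61/2.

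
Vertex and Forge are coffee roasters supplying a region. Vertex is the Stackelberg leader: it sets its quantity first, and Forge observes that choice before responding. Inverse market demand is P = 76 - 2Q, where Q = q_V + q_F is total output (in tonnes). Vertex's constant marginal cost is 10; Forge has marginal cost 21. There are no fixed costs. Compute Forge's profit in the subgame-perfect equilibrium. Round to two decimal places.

Solve by backward induction. Given q_V, the follower Forge maximises π_F = (76 - 2q_V - 2q_F)q_F - 21q_F.
Follower FOC: 55 - 2q_V - 4q_F = 0, so q_F(q_V) = (55 - 2q_V)/4.
The leader anticipates this reaction. Substituting into P = 76 - 2Q gives P = 97/2 - q_V, so π_V = (97/2 - q_V)q_V - 10q_V.
Maximising: ∂π_V/∂q_V = 77/2 - 2q_V = 0, giving q_V = 77/4.
Then q_F = (55 - 2·(77/4))/4 = 33/8.
Price P = 76 - 2·(187/8) = 117/4.
Forge's profit: (117/4 - 21)·(33/8) = 1089/32.

34.03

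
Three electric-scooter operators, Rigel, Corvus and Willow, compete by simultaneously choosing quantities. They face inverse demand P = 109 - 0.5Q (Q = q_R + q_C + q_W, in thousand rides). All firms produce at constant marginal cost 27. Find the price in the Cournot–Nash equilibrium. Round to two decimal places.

A representative firm's profit is π_i = q_i(109 - 0.5Q) - 27q_i.
Setting ∂π_i/∂q_i = 0 with rivals' quantities fixed: 82 - q_i - (1/2)·Σ_{j≠i} q_j = 0.
With identical firms every q_j equals q_i, so Σ_{j≠i} q_j = 2q_i and 82 = 2q_i, giving q_i = 41.
Total output Q = 123, so price P = 109 - (1/2)·123 = 95/2.

47.50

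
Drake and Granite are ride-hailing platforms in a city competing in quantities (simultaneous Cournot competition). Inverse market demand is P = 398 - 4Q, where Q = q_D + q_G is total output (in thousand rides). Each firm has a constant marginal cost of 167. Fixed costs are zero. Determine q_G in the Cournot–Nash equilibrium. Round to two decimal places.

Each firm earns π_i = (398 - 4Q)q_i - 167q_i.
Setting ∂π_i/∂q_i = 0 with rivals' quantities fixed: 231 - 8q_i - 4q_j = 0.
With identical firms every q_j equals q_i, so q_j = q_i and 231 = 12q_i, giving q_i = 77/4.

19.25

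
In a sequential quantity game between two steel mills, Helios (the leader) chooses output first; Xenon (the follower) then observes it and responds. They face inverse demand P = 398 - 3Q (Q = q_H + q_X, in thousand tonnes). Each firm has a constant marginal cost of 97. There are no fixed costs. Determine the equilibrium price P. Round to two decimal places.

The follower Xenon best-responds to any q_H: π_X = (398 - 3Q)q_X - 97q_X.
Follower FOC: 301 - 3q_H - 6q_X = 0, so q_X(q_H) = (301 - 3q_H)/6.
The leader anticipates this reaction. Substituting into P = 398 - 3Q gives P = 495/2 - (3/2)q_H, so π_H = (495/2 - (3/2)q_H)q_H - 97q_H.
Leader FOC: 301/2 - 3q_H = 0, so q_H = 301/6.
Then q_X = (301 - 3·(301/6))/6 = 301/12.
Total output Q = 301/4, so price P = 398 - 3·(301/4) = 689/4.

172.25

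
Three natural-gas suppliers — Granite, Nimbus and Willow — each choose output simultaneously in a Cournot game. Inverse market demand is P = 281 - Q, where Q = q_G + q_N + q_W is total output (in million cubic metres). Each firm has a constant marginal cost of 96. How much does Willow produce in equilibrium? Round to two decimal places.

A representative firm's profit is π_i = q_i(281 - Q) - 96q_i.
First-order condition (treating rivals' output as given): 185 - 2q_i - Σ_{j≠i} q_j = 0.
By symmetry each firm produces the same amount; substituting Σ_{j≠i} q_j = 2q_i yields q_i = 185/4.

46.25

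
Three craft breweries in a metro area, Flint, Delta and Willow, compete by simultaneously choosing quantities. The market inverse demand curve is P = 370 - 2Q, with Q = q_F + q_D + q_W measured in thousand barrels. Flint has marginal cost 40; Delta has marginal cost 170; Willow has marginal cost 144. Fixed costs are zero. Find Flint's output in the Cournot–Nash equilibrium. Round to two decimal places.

Flint's profit: π_F = (370 - 2Q)q_F - (40q_F). Setting ∂π_F/∂q_F = 0: 330 - 4q_F - 2(q_D + q_W) = 0.
Delta's first-order condition: 200 - 4q_D - 2(q_F + q_W) = 0.
Willow's profit: π_W = (370 - 2Q)q_W - (144q_W). Setting ∂π_W/∂q_W = 0: 226 - 4q_W - 2(q_F + q_D) = 0.
Adding the 3 first-order conditions: 756 − 8Q = 0, so Q = 189/2.
Back-substituting: q_F = (330 − 189)/2 = 141/2, q_D = (200 − 189)/2 = 11/2, q_W = (226 − 189)/2 = 37/2.

70.50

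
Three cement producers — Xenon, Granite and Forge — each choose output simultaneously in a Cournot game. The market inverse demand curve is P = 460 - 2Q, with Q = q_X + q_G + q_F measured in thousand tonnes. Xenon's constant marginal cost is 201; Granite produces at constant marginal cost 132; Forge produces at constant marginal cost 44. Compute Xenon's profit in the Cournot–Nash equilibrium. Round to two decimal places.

34.03

Xenon's profit: π_X = (460 - 2Q)q_X - (201q_X). Setting ∂π_X/∂q_X = 0: 259 - 4q_X - 2(q_G + q_F) = 0.
Granite's first-order condition: 328 - 4q_G - 2(q_X + q_F) = 0.
Forge's first-order condition: 416 - 4q_F - 2(q_X + q_G) = 0.
Adding the 3 first-order conditions: 1003 − 8Q = 0, so Q = 1003/8.
Back-substituting: q_X = (259 − 1003/4)/2 = 33/8, q_G = (328 − 1003/4)/2 = 309/8, q_F = (416 − 1003/4)/2 = 661/8.
Price P = 460 - 2·(1003/8) = 837/4.
Xenon's profit: (837/4 - 201)·(33/8) = 1089/32.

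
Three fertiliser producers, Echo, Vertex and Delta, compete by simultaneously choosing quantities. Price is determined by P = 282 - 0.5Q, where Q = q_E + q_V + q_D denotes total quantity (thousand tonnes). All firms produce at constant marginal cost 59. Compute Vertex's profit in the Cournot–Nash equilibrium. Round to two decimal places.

A representative firm's profit is π_i = q_i(282 - 0.5Q) - 59q_i.
Setting ∂π_i/∂q_i = 0 with rivals' quantities fixed: 223 - q_i - (1/2)·Σ_{j≠i} q_j = 0.
By symmetry each firm produces the same amount; substituting Σ_{j≠i} q_j = 2q_i yields q_i = 223/2.
Price P = 282 - (1/2)·(669/2) = 459/4.
Vertex's profit: (459/4 - 59)·(223/2) = 6216.1250.

6216.13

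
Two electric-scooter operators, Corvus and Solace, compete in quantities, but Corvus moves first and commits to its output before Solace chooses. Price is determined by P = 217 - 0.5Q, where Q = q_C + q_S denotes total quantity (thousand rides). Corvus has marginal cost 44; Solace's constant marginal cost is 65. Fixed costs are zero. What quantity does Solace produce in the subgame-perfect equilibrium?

55

The follower Solace best-responds to any q_C: π_S = (217 - 0.5Q)q_S - 65q_S.
∂π_S/∂q_S = 152 - (1/2)q_C - q_S = 0 gives the reaction function q_S = (152 - (1/2)q_C).
Corvus substitutes q_S(q_C) into its own profit: π_C = q_C(217 - (1/2)q_C - (152 - (1/2)q_C)/2) - 44q_C = (141 - (1/4)q_C)q_C - 44q_C.
Leader FOC: 97 - (1/2)q_C = 0, so q_C = 194.
Then q_S = (152 - (1/2)·194) = 55.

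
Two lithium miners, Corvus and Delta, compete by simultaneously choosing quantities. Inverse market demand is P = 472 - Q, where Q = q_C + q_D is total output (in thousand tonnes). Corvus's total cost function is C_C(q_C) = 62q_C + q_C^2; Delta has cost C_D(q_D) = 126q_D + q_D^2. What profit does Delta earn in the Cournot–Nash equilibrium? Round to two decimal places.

Corvus's profit: π_C = (472 - Q)q_C - (62q_C + q_C²). Setting ∂π_C/∂q_C = 0: 410 - 4q_C - (q_D) = 0.
Delta's first-order condition: 346 - 4q_D - (q_C) = 0.
So q_C = (410 - q_D)/4 and q_D = (346 - q_C)/4.
Substituting one into the other gives q_C = 1294/15 and q_D = 974/15.
Price P = 472 - 756/5 = 1604/5.
Delta's profit: (1604/5)·(974/15) - 126·(974/15) - (974/15)² = 8432.6756.

8432.68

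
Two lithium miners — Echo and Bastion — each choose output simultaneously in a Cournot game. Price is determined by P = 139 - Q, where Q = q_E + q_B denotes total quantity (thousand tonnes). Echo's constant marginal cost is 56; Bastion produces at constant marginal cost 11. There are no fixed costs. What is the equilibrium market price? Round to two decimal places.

68.67

Echo's profit: π_E = (139 - Q)q_E - (56q_E). Setting ∂π_E/∂q_E = 0: 83 - 2q_E - (q_B) = 0.
Bastion's profit: π_B = (139 - Q)q_B - (11q_B). Setting ∂π_B/∂q_B = 0: 128 - 2q_B - (q_E) = 0.
Best responses: q_E = (83 - q_B)/2, q_B = (128 - q_E)/2.
Substituting one into the other gives q_E = 38/3 and q_B = 173/3.
Total output Q = 211/3, so price P = 139 - 211/3 = 206/3.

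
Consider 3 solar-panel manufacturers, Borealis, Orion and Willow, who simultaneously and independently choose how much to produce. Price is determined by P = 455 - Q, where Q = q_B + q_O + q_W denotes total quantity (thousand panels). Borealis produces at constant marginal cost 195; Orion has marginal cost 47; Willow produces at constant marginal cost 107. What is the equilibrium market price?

201

Borealis's profit: π_B = (455 - Q)q_B - (195q_B). Setting ∂π_B/∂q_B = 0: 260 - 2q_B - (q_O + q_W) = 0.
Orion's profit: π_O = (455 - Q)q_O - (47q_O). Setting ∂π_O/∂q_O = 0: 408 - 2q_O - (q_B + q_W) = 0.
Willow's first-order condition: 348 - 2q_W - (q_B + q_O) = 0.
Adding the 3 conditions: 1016 − 2Q − 2Q = 0, i.e. Q = 254.
Back-substituting: q_B = (260 − 254) = 6, q_O = (408 − 254) = 154, q_W = (348 − 254) = 94.
Total output Q = 254, so price P = 455 - 254 = 201.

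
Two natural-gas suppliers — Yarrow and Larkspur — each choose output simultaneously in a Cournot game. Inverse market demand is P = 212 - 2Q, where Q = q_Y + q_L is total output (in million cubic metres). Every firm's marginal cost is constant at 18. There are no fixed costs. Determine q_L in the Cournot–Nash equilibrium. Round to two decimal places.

32.33

A representative firm's profit is π_i = q_i(212 - 2Q) - 18q_i.
Setting ∂π_i/∂q_i = 0 with rivals' quantities fixed: 194 - 4q_i - 2q_j = 0.
With identical firms every q_j equals q_i, so q_j = q_i and 194 = 6q_i, giving q_i = 97/3.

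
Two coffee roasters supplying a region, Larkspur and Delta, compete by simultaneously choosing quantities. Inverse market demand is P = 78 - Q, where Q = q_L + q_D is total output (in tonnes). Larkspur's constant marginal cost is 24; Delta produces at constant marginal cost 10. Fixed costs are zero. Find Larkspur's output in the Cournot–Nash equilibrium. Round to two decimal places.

13.33

Larkspur's profit: π_L = (78 - Q)q_L - (24q_L). Setting ∂π_L/∂q_L = 0: 54 - 2q_L - (q_D) = 0.
Delta's first-order condition: 68 - 2q_D - (q_L) = 0.
Best responses: q_L = (54 - q_D)/2, q_D = (68 - q_L)/2.
Substituting one into the other gives q_L = 40/3 and q_D = 82/3.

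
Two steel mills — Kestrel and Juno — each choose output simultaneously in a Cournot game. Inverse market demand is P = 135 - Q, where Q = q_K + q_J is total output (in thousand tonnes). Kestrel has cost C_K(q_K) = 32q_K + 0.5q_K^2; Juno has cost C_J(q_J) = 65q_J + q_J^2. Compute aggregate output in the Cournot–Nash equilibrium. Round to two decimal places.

Kestrel's profit: π_K = (135 - Q)q_K - (32q_K + (1/2)q_K²). Setting ∂π_K/∂q_K = 0: 103 - 3q_K - (q_J) = 0.
Juno's first-order condition: 70 - 4q_J - (q_K) = 0.
Best responses: q_K = (103 - q_J)/3, q_J = (70 - q_K)/4.
Substituting one into the other gives q_K = 342/11 and q_J = 107/11.
Total output Q = 342/11 + 107/11 = 449/11.

40.82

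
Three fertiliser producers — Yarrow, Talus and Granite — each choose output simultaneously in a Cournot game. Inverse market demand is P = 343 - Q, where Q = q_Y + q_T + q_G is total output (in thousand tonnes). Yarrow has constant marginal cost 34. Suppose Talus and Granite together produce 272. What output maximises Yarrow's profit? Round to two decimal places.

18.50

With rivals' combined output fixed at 272, Yarrow's profit is π_Y = (343 - 272 - q_Y)q_Y - (34q_Y) = (71 - q_Y)q_Y - (34q_Y).
∂π_Y/∂q_Y = 37 - 2q_Y = 0, so q_Y = 37/2.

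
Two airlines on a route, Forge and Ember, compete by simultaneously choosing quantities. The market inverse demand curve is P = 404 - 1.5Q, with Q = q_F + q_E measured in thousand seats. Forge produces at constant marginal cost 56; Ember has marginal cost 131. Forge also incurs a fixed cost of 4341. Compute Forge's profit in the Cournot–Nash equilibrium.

8913

Forge's profit: π_F = (404 - 1.5Q)q_F - (56q_F). Setting ∂π_F/∂q_F = 0: 348 - 3q_F - (3/2)(q_E) = 0.
Ember's first-order condition: 273 - 3q_E - (3/2)(q_F) = 0.
Best responses: q_F = (348 - (3/2)q_E)/3, q_E = (273 - (3/2)q_F)/3.
Solving the pair: q_F = 94, q_E = 44.
Price P = 404 - (3/2)·138 = 197.
Forge's profit: (197 - 56)·94 - 4341 = 8913.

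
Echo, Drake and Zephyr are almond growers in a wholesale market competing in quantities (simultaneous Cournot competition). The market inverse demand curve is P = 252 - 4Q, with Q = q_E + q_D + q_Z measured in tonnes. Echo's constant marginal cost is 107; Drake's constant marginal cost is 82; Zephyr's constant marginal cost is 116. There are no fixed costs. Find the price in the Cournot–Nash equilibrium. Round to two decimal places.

139.25

Echo's profit: π_E = (252 - 4Q)q_E - (107q_E). Setting ∂π_E/∂q_E = 0: 145 - 8q_E - 4(q_D + q_Z) = 0.
Drake's profit: π_D = (252 - 4Q)q_D - (82q_D). Setting ∂π_D/∂q_D = 0: 170 - 8q_D - 4(q_E + q_Z) = 0.
Zephyr's profit: π_Z = (252 - 4Q)q_Z - (116q_Z). Setting ∂π_Z/∂q_Z = 0: 136 - 8q_Z - 4(q_E + q_D) = 0.
Adding the 3 conditions: 451 − 8Q − 8Q = 0, i.e. Q = 451/16.
Back-substituting: q_E = (145 − 451/4)/4 = 129/16, q_D = (170 − 451/4)/4 = 229/16, q_Z = (136 − 451/4)/4 = 93/16.
Total output Q = 451/16, so price P = 252 - 4·(451/16) = 557/4.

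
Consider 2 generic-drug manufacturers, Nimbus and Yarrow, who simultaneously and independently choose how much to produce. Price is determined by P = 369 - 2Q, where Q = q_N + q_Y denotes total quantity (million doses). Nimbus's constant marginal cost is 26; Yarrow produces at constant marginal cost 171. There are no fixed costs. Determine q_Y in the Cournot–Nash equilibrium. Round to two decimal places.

8.83

Nimbus's profit: π_N = (369 - 2Q)q_N - (26q_N). Setting ∂π_N/∂q_N = 0: 343 - 4q_N - 2(q_Y) = 0.
Yarrow's profit: π_Y = (369 - 2Q)q_Y - (171q_Y). Setting ∂π_Y/∂q_Y = 0: 198 - 4q_Y - 2(q_N) = 0.
So q_N = (343 - 2q_Y)/4 and q_Y = (198 - 2q_N)/4.
Substituting one into the other gives q_N = 244/3 and q_Y = 53/6.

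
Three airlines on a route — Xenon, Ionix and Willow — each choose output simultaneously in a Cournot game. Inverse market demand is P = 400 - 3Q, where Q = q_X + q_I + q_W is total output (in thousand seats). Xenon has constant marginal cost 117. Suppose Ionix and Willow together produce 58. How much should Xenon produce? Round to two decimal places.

18.17

With rivals' combined output fixed at 58, Xenon's profit is π_X = (400 - 3·58 - 3q_X)q_X - (117q_X) = (226 - 3q_X)q_X - (117q_X).
∂π_X/∂q_X = 109 - 6q_X = 0, so q_X = 109/6.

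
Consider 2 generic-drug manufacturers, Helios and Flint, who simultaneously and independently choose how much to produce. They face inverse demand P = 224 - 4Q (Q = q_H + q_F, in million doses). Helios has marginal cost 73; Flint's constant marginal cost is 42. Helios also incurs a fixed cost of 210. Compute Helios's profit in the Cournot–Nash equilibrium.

190

Helios's profit: π_H = (224 - 4Q)q_H - (73q_H). Setting ∂π_H/∂q_H = 0: 151 - 8q_H - 4(q_F) = 0.
Flint's first-order condition: 182 - 8q_F - 4(q_H) = 0.
So q_H = (151 - 4q_F)/8 and q_F = (182 - 4q_H)/8.
Substituting one into the other gives q_H = 10 and q_F = 71/4.
Price P = 224 - 4·(111/4) = 113.
Helios's profit: (113 - 73)·10 - 210 = 190.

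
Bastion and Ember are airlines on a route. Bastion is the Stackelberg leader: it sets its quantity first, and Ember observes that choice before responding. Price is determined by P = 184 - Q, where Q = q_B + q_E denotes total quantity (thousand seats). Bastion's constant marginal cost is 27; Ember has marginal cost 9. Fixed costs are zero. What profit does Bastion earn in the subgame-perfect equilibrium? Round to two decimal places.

The follower Ember best-responds to any q_B: π_E = (184 - Q)q_E - 9q_E.
Setting the follower's marginal profit to zero, 175 - q_B - 2q_E = 0, i.e. q_E = (175 - q_B)/2.
Bastion substitutes q_E(q_B) into its own profit: π_B = q_B(184 - q_B - (175 - q_B)/2) - 27q_B = (193/2 - (1/2)q_B)q_B - 27q_B.
Maximising: ∂π_B/∂q_B = 139/2 - q_B = 0, giving q_B = 139/2.
Then q_E = (175 - 139/2)/2 = 211/4.
Price P = 184 - 489/4 = 247/4.
Bastion's profit: (247/4 - 27)·(139/2) = 2415.1250.

2415.13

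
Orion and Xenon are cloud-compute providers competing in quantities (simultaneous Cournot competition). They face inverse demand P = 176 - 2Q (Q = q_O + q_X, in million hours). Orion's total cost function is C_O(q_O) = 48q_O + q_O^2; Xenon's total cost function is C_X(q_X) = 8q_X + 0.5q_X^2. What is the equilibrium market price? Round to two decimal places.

94.77

Orion's profit: π_O = (176 - 2Q)q_O - (48q_O + q_O²). Setting ∂π_O/∂q_O = 0: 128 - 6q_O - 2(q_X) = 0.
Xenon's profit: π_X = (176 - 2Q)q_X - (8q_X + (1/2)q_X²). Setting ∂π_X/∂q_X = 0: 168 - 5q_X - 2(q_O) = 0.
Best responses: q_O = (128 - 2q_X)/6, q_X = (168 - 2q_O)/5.
Solving the pair: q_O = 152/13, q_X = 376/13.
Total output Q = 528/13, so price P = 176 - 2·(528/13) = 1232/13.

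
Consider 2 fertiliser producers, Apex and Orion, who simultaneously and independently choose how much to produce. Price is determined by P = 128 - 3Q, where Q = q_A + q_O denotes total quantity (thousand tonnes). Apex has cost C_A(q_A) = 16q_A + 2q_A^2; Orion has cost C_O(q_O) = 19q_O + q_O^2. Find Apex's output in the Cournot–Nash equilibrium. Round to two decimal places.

Apex's profit: π_A = (128 - 3Q)q_A - (16q_A + 2q_A²). Setting ∂π_A/∂q_A = 0: 112 - 10q_A - 3(q_O) = 0.
Orion's profit: π_O = (128 - 3Q)q_O - (19q_O + q_O²). Setting ∂π_O/∂q_O = 0: 109 - 8q_O - 3(q_A) = 0.
Rearranging gives the reaction functions q_A = (112 - 3q_O)/10 and q_O = (109 - 3q_A)/8.
Substituting one into the other gives q_A = 569/71 and q_O = 754/71.

8.01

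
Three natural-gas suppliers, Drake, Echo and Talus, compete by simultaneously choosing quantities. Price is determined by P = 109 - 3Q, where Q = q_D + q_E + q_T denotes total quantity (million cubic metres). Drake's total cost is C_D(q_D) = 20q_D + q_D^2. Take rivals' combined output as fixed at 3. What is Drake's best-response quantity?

With rivals' combined output fixed at 3, Drake's profit is π_D = (109 - 3·3 - 3q_D)q_D - (20q_D + q_D²) = (100 - 3q_D)q_D - (20q_D + q_D²).
∂π_D/∂q_D = 80 - 8q_D = 0, so q_D = 10.

10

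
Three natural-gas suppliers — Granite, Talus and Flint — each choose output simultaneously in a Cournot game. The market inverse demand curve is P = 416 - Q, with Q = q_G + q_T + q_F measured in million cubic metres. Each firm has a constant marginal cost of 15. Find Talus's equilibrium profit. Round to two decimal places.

A representative firm's profit is π_i = q_i(416 - Q) - 15q_i.
First-order condition (treating rivals' output as given): 401 - 2q_i - Σ_{j≠i} q_j = 0.
With identical firms every q_j equals q_i, so Σ_{j≠i} q_j = 2q_i and 401 = 4q_i, giving q_i = 401/4.
Price P = 416 - 1203/4 = 461/4.
Talus's profit: (461/4 - 15)·(401/4) = 10050.0625.

10050.06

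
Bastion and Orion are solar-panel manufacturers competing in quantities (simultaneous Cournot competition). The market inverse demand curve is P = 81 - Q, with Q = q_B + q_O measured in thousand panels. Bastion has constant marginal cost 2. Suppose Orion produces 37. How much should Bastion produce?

21

With the rival's output fixed at 37, Bastion's profit is π_B = (81 - 37 - q_B)q_B - (2q_B) = (44 - q_B)q_B - (2q_B).
∂π_B/∂q_B = 42 - 2q_B = 0, so q_B = 21.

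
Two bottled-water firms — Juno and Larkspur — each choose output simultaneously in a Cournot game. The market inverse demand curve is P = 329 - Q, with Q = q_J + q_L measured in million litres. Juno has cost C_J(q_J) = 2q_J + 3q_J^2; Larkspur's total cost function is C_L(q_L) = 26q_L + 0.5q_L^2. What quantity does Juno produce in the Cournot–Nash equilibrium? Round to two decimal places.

Juno's profit: π_J = (329 - Q)q_J - (2q_J + 3q_J²). Setting ∂π_J/∂q_J = 0: 327 - 8q_J - (q_L) = 0.
Larkspur's profit: π_L = (329 - Q)q_L - (26q_L + (1/2)q_L²). Setting ∂π_L/∂q_L = 0: 303 - 3q_L - (q_J) = 0.
So q_J = (327 - q_L)/8 and q_L = (303 - q_J)/3.
Solving the pair: q_J = 678/23, q_L = 91.1739.

29.48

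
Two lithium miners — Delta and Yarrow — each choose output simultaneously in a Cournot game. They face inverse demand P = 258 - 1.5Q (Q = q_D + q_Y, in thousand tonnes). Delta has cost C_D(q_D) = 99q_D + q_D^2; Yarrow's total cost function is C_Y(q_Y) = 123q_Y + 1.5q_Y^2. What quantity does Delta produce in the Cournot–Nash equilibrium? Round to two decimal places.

Delta's profit: π_D = (258 - 1.5Q)q_D - (99q_D + q_D²). Setting ∂π_D/∂q_D = 0: 159 - 5q_D - (3/2)(q_Y) = 0.
Yarrow's profit: π_Y = (258 - 1.5Q)q_Y - (123q_Y + (3/2)q_Y²). Setting ∂π_Y/∂q_Y = 0: 135 - 6q_Y - (3/2)(q_D) = 0.
So q_D = (159 - (3/2)q_Y)/5 and q_Y = (135 - (3/2)q_D)/6.
Substituting one into the other gives q_D = 1002/37 and q_Y = 582/37.

27.08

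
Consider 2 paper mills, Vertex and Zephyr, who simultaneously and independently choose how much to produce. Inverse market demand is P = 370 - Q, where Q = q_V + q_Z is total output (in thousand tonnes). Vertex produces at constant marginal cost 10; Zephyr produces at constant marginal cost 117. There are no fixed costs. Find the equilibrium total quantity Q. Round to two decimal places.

Vertex's profit: π_V = (370 - Q)q_V - (10q_V). Setting ∂π_V/∂q_V = 0: 360 - 2q_V - (q_Z) = 0.
Zephyr's first-order condition: 253 - 2q_Z - (q_V) = 0.
Best responses: q_V = (360 - q_Z)/2, q_Z = (253 - q_V)/2.
Substituting one into the other gives q_V = 467/3 and q_Z = 146/3.
Total output Q = 467/3 + 146/3 = 613/3.

204.33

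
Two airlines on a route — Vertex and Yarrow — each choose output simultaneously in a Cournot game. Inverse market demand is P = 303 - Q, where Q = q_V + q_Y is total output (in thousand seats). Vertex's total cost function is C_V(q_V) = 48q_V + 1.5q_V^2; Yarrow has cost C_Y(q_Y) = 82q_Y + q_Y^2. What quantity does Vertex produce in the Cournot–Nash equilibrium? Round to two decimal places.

42.05

Vertex's profit: π_V = (303 - Q)q_V - (48q_V + (3/2)q_V²). Setting ∂π_V/∂q_V = 0: 255 - 5q_V - (q_Y) = 0.
Yarrow's first-order condition: 221 - 4q_Y - (q_V) = 0.
So q_V = (255 - q_Y)/5 and q_Y = (221 - q_V)/4.
Substituting one into the other gives q_V = 799/19 and q_Y = 850/19.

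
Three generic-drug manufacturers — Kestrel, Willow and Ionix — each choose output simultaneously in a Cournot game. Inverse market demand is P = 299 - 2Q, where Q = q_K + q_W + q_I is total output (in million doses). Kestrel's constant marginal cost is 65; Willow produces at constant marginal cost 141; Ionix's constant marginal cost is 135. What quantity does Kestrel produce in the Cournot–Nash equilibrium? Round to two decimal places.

Kestrel's profit: π_K = (299 - 2Q)q_K - (65q_K). Setting ∂π_K/∂q_K = 0: 234 - 4q_K - 2(q_W + q_I) = 0.
Willow's first-order condition: 158 - 4q_W - 2(q_K + q_I) = 0.
Ionix's first-order condition: 164 - 4q_I - 2(q_K + q_W) = 0.
Adding the 3 first-order conditions: 556 − 8Q = 0, so Q = 139/2.
Back-substituting: q_K = (234 − 139)/2 = 95/2, q_W = (158 − 139)/2 = 19/2, q_I = (164 − 139)/2 = 25/2.

47.50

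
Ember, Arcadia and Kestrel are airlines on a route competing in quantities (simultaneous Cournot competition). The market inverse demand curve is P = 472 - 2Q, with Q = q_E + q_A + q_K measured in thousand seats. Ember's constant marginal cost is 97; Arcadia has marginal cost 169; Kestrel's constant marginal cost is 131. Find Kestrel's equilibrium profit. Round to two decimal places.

3719.53

Ember's profit: π_E = (472 - 2Q)q_E - (97q_E). Setting ∂π_E/∂q_E = 0: 375 - 4q_E - 2(q_A + q_K) = 0.
Arcadia's first-order condition: 303 - 4q_A - 2(q_E + q_K) = 0.
Kestrel's profit: π_K = (472 - 2Q)q_K - (131q_K). Setting ∂π_K/∂q_K = 0: 341 - 4q_K - 2(q_E + q_A) = 0.
Adding the 3 first-order conditions: 1019 − 8Q = 0, so Q = 1019/8.
Back-substituting: q_E = (375 − 1019/4)/2 = 481/8, q_A = (303 − 1019/4)/2 = 193/8, q_K = (341 − 1019/4)/2 = 345/8.
Price P = 472 - 2·(1019/8) = 869/4.
Kestrel's profit: (869/4 - 131)·(345/8) = 3719.5313.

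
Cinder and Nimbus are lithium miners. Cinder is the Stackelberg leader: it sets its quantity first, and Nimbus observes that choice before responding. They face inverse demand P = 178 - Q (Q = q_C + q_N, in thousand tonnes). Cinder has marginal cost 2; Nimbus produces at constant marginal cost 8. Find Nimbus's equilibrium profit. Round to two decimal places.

1560.25

Solve by backward induction. Given q_C, the follower Nimbus maximises π_N = (178 - q_C - q_N)q_N - 8q_N.
Setting the follower's marginal profit to zero, 170 - q_C - 2q_N = 0, i.e. q_N = (170 - q_C)/2.
Cinder substitutes q_N(q_C) into its own profit: π_C = q_C(178 - q_C - (170 - q_C)/2) - 2q_C = (93 - (1/2)q_C)q_C - 2q_C.
The leader's first-order condition 91 - q_C = 0 yields q_C = 91.
Then q_N = (170 - 91)/2 = 79/2.
Price P = 178 - 261/2 = 95/2.
Nimbus's profit: (95/2 - 8)·(79/2) = 1560.2500.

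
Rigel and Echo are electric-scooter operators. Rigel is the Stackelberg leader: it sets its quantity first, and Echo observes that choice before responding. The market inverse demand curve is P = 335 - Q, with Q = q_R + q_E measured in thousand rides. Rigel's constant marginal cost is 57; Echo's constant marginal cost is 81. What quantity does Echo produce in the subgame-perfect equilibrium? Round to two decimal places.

Solve by backward induction. Given q_R, the follower Echo maximises π_E = (335 - q_R - q_E)q_E - 81q_E.
Setting the follower's marginal profit to zero, 254 - q_R - 2q_E = 0, i.e. q_E = (254 - q_R)/2.
Rigel substitutes q_E(q_R) into its own profit: π_R = q_R(335 - q_R - (254 - q_R)/2) - 57q_R = (208 - (1/2)q_R)q_R - 57q_R.
Leader FOC: 151 - q_R = 0, so q_R = 151.
Then q_E = (254 - 151)/2 = 103/2.

51.50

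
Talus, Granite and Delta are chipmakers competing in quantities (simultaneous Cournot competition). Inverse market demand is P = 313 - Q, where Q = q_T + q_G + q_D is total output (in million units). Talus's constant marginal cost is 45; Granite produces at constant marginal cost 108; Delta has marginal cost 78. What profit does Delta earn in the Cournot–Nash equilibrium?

Talus's profit: π_T = (313 - Q)q_T - (45q_T). Setting ∂π_T/∂q_T = 0: 268 - 2q_T - (q_G + q_D) = 0.
Granite's profit: π_G = (313 - Q)q_G - (108q_G). Setting ∂π_G/∂q_G = 0: 205 - 2q_G - (q_T + q_D) = 0.
Delta's first-order condition: 235 - 2q_D - (q_T + q_G) = 0.
Adding the 3 conditions: 708 − 2Q − 2Q = 0, i.e. Q = 177.
Back-substituting: q_T = (268 − 177) = 91, q_G = (205 − 177) = 28, q_D = (235 − 177) = 58.
Price P = 313 - 177 = 136.
Delta's profit: (136 - 78)·58 = 3364.

3364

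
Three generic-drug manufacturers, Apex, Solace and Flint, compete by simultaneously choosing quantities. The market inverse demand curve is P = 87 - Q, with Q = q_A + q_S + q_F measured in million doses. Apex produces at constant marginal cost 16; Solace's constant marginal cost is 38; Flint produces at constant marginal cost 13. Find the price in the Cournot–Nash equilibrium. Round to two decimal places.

38.50

Apex's profit: π_A = (87 - Q)q_A - (16q_A). Setting ∂π_A/∂q_A = 0: 71 - 2q_A - (q_S + q_F) = 0.
Solace's first-order condition: 49 - 2q_S - (q_A + q_F) = 0.
Flint's first-order condition: 74 - 2q_F - (q_A + q_S) = 0.
Adding the 3 conditions: 194 − 2Q − 2Q = 0, i.e. Q = 97/2.
Back-substituting: q_A = (71 − 97/2) = 45/2, q_S = (49 − 97/2) = 1/2, q_F = (74 − 97/2) = 51/2.
Total output Q = 97/2, so price P = 87 - 97/2 = 77/2.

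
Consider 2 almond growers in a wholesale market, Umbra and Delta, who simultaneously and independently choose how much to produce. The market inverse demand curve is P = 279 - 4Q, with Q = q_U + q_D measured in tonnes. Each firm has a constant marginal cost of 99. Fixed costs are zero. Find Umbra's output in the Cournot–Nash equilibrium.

15

Each firm earns π_i = (279 - 4Q)q_i - 99q_i.
Setting ∂π_i/∂q_i = 0 with rivals' quantities fixed: 180 - 8q_i - 4q_j = 0.
By symmetry each firm produces the same amount; substituting q_j = q_i yields q_i = 180/12 = 15.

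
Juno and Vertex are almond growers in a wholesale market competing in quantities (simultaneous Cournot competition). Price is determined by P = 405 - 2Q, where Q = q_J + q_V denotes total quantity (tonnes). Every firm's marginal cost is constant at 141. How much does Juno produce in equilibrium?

A representative firm's profit is π_i = q_i(405 - 2Q) - 141q_i.
First-order condition (treating rivals' output as given): 264 - 4q_i - 2q_j = 0.
By symmetry each firm produces the same amount; substituting q_j = q_i yields q_i = 264/6 = 44.

44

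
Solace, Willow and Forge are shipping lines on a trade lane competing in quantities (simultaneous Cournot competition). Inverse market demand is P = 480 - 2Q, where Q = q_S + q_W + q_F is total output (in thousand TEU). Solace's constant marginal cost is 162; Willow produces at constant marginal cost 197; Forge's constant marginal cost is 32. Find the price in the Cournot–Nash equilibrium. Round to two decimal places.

Solace's profit: π_S = (480 - 2Q)q_S - (162q_S). Setting ∂π_S/∂q_S = 0: 318 - 4q_S - 2(q_W + q_F) = 0.
Willow's profit: π_W = (480 - 2Q)q_W - (197q_W). Setting ∂π_W/∂q_W = 0: 283 - 4q_W - 2(q_S + q_F) = 0.
Forge's profit: π_F = (480 - 2Q)q_F - (32q_F). Setting ∂π_F/∂q_F = 0: 448 - 4q_F - 2(q_S + q_W) = 0.
Adding the 3 conditions: 1049 − 4Q − 4Q = 0, i.e. Q = 1049/8.
Back-substituting: q_S = (318 − 1049/4)/2 = 223/8, q_W = (283 − 1049/4)/2 = 83/8, q_F = (448 − 1049/4)/2 = 743/8.
Total output Q = 1049/8, so price P = 480 - 2·(1049/8) = 871/4.

217.75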